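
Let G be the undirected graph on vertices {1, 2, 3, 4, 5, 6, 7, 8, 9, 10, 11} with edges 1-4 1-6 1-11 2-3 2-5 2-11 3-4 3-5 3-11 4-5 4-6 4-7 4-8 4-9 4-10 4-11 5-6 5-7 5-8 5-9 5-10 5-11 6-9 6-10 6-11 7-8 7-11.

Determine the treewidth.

A width-3 tree decomposition is:
Bags: B1 = {3, 4, 5, 11}  B2 = {4, 5, 6, 11}  B3 = {4, 5, 6, 10}  B4 = {4, 5, 7, 11}  B5 = {1, 4, 6, 11}  B6 = {4, 5, 6, 9}  B7 = {4, 5, 7, 8}  B8 = {2, 3, 5, 11}
Tree: B1–B2, B2–B3, B2–B4, B2–B5, B2–B6, B4–B7, B1–B8
The largest bag has 4 vertices, giving width 3; this decomposition certifies tw(G) ≤ 3. Conversely, {2, 3, 5, 11} is a clique of size 4, and the vertices of any clique must share a bag in every tree decomposition; so some bag has ≥ 4 vertices and tw(G) ≥ 3. Therefore the treewidth is 3.

3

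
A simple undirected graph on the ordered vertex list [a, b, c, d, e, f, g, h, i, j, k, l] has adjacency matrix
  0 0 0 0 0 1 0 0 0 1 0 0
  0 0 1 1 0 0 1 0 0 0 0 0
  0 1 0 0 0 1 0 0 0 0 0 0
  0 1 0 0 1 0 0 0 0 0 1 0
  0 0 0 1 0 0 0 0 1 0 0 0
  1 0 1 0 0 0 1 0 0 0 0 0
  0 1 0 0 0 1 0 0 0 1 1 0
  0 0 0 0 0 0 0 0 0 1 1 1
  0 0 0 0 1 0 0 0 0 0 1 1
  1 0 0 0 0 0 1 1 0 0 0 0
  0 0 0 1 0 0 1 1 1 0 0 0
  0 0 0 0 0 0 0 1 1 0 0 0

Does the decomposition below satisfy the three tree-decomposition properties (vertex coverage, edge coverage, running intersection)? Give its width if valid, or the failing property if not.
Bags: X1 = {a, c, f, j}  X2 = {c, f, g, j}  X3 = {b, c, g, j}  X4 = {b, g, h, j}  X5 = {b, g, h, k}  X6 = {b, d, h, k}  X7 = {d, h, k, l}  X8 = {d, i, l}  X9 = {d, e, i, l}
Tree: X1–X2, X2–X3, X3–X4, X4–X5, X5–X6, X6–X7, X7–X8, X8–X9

No — edge (k,i) lies in no bag.

A tree decomposition must satisfy three properties: every vertex lies in some bag; for every edge, both endpoints lie together in some bag; and for every vertex, the bags containing it form a connected subtree. Here edge (k,i) lies in no bag, so the decomposition is invalid.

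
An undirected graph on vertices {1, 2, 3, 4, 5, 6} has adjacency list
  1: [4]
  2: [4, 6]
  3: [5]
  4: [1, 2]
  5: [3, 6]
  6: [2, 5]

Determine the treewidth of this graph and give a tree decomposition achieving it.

Every bag has size at most 2, so the width is 2 − 1 = 1 and tw(G) ≤ 1. Since G has at least one edge (e.g. 1–4), it is not an edgeless graph, so tw(G) ≥ 1. The upper and lower bounds meet at 1, so that is the treewidth.

Treewidth 1.
One optimal decomposition is:
Bags: B1 = {1, 4}  B2 = {2, 4}  B3 = {2, 6}  B4 = {5, 6}  B5 = {3, 5}
Tree: B1–B2, B2–B3, B3–B4, B4–B5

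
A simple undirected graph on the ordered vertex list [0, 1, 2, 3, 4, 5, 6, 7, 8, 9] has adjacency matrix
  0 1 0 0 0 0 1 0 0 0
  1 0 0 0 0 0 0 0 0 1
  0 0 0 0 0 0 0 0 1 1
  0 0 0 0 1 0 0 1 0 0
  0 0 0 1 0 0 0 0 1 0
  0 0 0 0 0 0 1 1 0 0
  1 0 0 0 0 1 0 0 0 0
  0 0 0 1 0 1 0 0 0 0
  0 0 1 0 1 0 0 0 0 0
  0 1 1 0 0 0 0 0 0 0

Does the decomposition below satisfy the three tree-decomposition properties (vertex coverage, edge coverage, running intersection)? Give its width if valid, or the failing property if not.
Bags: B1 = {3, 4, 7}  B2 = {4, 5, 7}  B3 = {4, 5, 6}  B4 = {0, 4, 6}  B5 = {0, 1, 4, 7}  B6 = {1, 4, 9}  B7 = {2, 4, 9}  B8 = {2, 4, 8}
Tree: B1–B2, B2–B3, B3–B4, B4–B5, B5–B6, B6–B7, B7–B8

No — bags containing vertex 7 are not connected in the tree.

A tree decomposition must satisfy three properties: every vertex lies in some bag; for every edge, both endpoints lie together in some bag; and for every vertex, the bags containing it form a connected subtree. Here bags containing vertex 7 are not connected in the tree, so the decomposition is invalid.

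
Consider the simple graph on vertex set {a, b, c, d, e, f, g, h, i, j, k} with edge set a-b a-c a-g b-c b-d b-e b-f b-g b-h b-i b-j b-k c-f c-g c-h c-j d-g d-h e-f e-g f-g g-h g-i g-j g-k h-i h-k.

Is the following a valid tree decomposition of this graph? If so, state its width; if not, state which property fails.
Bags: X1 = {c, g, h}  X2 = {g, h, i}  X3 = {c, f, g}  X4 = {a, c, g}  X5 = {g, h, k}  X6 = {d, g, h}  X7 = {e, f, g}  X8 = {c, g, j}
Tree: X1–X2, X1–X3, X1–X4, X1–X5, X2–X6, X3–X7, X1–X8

No — vertex b appears in no bag.

A tree decomposition must satisfy three properties: every vertex lies in some bag; for every edge, both endpoints lie together in some bag; and for every vertex, the bags containing it form a connected subtree. Here vertex b appears in no bag, so the decomposition is invalid.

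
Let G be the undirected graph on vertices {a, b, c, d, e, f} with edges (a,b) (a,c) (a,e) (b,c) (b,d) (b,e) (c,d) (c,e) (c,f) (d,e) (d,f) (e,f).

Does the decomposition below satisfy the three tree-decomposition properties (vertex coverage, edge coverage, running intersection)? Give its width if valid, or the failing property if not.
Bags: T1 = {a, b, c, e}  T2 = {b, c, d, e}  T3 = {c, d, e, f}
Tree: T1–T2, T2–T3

Yes; width 3.

Every vertex of G appears in some bag (union = {a, b, c, d, e, f}); every edge is covered by a bag; and for each vertex v the set of bags containing v is connected in the bag tree. The decomposition is therefore valid. The largest bag has 4 vertices, so the width is 3.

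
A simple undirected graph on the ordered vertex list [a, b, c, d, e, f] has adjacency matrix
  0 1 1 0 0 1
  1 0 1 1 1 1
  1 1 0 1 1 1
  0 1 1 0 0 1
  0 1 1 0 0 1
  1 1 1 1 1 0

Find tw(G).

A width-3 tree decomposition is:
Bags: B1 = {b, c, e, f}  B2 = {a, b, c, f}  B3 = {b, c, d, f}
Tree: B1–B2, B2–B3
Every bag has size at most 4, so the width is 4 − 1 = 3 and tw(G) ≤ 3. On the other hand G contains the 4-clique {b, c, d, f}. A clique must lie in a single bag of any decomposition, so no decomposition can have width below 3. Therefore the treewidth is 3.

3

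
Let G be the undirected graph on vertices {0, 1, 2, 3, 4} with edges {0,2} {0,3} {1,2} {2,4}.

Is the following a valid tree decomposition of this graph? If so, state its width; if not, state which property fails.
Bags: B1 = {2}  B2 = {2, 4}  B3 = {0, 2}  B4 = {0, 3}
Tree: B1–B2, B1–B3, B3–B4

No — vertex 1 appears in no bag.

A tree decomposition must satisfy three properties: every vertex lies in some bag; for every edge, both endpoints lie together in some bag; and for every vertex, the bags containing it form a connected subtree. Here vertex 1 appears in no bag, so the decomposition is invalid.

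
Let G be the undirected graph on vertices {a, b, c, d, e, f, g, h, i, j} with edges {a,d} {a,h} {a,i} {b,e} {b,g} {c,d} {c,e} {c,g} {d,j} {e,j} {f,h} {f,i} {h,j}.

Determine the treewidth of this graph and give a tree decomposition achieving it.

Every bag has size at most 3, so the width is 3 − 1 = 2 and tw(G) ≤ 2. The edges g–b–e–c–g form a cycle, so G is not a tree and its treewidth is at least 2. Combining the bounds, tw(G) = 2.

Treewidth 2.
One such decomposition:
Bags: B1 = {b, c, g}  B2 = {b, c, e}  B3 = {c, d, e}  B4 = {d, e, j}  B5 = {a, d, j}  B6 = {a, h, j}  B7 = {a, h, i}  B8 = {f, h, i}
Tree: B1–B2, B2–B3, B3–B4, B4–B5, B5–B6, B6–B7, B7–B8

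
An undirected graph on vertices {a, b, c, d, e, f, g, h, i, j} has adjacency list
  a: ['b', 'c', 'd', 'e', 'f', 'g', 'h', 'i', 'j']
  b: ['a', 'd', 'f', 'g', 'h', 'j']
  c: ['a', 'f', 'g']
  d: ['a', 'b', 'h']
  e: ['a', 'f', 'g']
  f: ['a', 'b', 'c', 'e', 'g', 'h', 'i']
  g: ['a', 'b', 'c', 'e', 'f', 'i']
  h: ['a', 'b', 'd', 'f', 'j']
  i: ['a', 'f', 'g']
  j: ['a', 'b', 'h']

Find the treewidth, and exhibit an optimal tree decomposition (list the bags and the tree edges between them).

Treewidth 3.
One optimal decomposition is:
Bags: B1 = {a, b, f, h}  B2 = {a, b, f, g}  B3 = {a, c, f, g}  B4 = {a, b, d, h}  B5 = {a, f, g, i}  B6 = {a, b, h, j}  B7 = {a, e, f, g}
Tree: B1–B2, B2–B3, B1–B4, B2–B5, B4–B6, B3–B7

The largest bag has 4 vertices, giving width 3; this decomposition certifies tw(G) ≤ 3. Conversely, {a, b, d, h} is a clique of size 4, and the vertices of any clique must share a bag in every tree decomposition; so some bag has ≥ 4 vertices and tw(G) ≥ 3. Therefore the treewidth is 3.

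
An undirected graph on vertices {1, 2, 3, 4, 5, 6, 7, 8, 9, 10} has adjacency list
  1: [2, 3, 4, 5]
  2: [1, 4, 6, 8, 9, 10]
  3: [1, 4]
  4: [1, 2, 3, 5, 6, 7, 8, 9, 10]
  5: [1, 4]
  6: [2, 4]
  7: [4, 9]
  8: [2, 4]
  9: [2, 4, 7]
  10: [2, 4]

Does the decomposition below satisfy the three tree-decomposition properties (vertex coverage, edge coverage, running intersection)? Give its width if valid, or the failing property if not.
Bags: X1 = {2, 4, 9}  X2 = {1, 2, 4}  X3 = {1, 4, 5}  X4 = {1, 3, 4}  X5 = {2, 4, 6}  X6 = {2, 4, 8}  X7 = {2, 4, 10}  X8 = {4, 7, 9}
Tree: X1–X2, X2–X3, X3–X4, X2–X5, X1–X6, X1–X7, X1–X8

Checking the three conditions: (i) the bags cover all of {1, 2, 3, 4, 5, 6, 7, 8, 9, 10}; (ii) for each edge, some bag contains both endpoints; (iii) the bags containing any fixed vertex form a subtree. All hold, so the decomposition is valid with width 3 − 1 = 2.

Yes; width 2.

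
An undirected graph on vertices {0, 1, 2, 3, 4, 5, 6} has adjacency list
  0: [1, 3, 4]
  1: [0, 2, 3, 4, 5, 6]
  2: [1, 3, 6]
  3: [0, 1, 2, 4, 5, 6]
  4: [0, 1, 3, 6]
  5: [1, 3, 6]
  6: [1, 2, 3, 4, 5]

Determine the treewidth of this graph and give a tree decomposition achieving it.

Every bag has size at most 4, so the width is 4 − 1 = 3 and tw(G) ≤ 3. On the other hand G contains the 4-clique {0, 1, 3, 4}. A clique must lie in a single bag of any decomposition, so no decomposition can have width below 3. Combining the bounds, tw(G) = 3.

Treewidth 3.
One such decomposition:
Bags: B1 = {1, 3, 4, 6}  B2 = {0, 1, 3, 4}  B3 = {1, 2, 3, 6}  B4 = {1, 3, 5, 6}
Tree: B1–B2, B1–B3, B3–B4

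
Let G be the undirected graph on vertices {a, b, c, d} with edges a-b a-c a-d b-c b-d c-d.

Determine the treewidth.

A width-3 tree decomposition is:
Bags: B1 = {a, b, c, d}
Tree: (single bag)
With just one bag of size 4, the width is 4 − 1 = 3, so tw(G) ≤ 3. For the lower bound, the 4 vertices {a, b, c, d} are pairwise adjacent, and any tree decomposition puts a clique entirely inside one bag — forcing width ≥ 3. Combining the bounds, tw(G) = 3.

3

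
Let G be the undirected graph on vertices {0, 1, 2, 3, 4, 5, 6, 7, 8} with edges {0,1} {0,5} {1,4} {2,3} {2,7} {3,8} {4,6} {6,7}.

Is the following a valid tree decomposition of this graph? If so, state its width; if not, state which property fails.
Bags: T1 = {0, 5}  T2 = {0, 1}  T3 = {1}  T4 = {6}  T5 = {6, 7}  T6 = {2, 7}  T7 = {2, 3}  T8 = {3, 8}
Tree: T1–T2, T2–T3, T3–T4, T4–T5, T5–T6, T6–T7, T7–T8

A tree decomposition must satisfy three properties: every vertex lies in some bag; for every edge, both endpoints lie together in some bag; and for every vertex, the bags containing it form a connected subtree. Here vertex 4 appears in no bag, so the decomposition is invalid.

No — vertex 4 appears in no bag.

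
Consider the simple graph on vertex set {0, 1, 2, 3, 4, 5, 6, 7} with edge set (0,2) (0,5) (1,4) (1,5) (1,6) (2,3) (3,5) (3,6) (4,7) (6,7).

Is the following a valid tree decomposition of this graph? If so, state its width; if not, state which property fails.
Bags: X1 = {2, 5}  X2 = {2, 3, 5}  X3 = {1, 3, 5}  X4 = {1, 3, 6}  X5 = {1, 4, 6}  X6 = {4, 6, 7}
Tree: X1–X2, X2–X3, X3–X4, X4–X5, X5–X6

A tree decomposition must satisfy three properties: every vertex lies in some bag; for every edge, both endpoints lie together in some bag; and for every vertex, the bags containing it form a connected subtree. Here vertex 0 appears in no bag, so the decomposition is invalid.

No — vertex 0 appears in no bag.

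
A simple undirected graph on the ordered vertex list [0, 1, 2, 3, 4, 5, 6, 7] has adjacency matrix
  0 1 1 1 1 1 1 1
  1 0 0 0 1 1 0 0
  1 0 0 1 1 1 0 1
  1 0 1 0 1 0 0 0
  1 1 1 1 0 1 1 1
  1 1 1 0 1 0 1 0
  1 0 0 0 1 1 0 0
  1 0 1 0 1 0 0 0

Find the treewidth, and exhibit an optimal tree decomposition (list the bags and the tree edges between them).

Treewidth 3.
One such decomposition:
Bags: B1 = {0, 1, 4, 5}  B2 = {0, 2, 4, 5}  B3 = {0, 2, 4, 7}  B4 = {0, 4, 5, 6}  B5 = {0, 2, 3, 4}
Tree: B1–B2, B2–B3, B2–B4, B3–B5

Each bag holds 4 vertices, so the decomposition has width 3, which upper-bounds the treewidth. On the other hand G contains the 4-clique {0, 1, 4, 5}. A clique must lie in a single bag of any decomposition, so no decomposition can have width below 3. Combining the bounds, tw(G) = 3.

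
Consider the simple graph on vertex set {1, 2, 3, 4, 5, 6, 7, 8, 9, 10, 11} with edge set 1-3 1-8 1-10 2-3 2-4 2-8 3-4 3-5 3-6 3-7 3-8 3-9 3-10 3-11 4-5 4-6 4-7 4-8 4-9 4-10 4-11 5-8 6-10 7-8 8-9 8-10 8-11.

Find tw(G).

3

A width-3 tree decomposition is:
Bags: B1 = {3, 4, 5, 8}  B2 = {2, 3, 4, 8}  B3 = {3, 4, 8, 10}  B4 = {3, 4, 8, 9}  B5 = {1, 3, 8, 10}  B6 = {3, 4, 7, 8}  B7 = {3, 4, 8, 11}  B8 = {3, 4, 6, 10}
Tree: B1–B2, B1–B3, B2–B4, B3–B5, B3–B6, B2–B7, B3–B8
The largest bag has 4 vertices, giving width 3; this decomposition certifies tw(G) ≤ 3. For the lower bound, the 4 vertices {1, 3, 8, 10} are pairwise adjacent, and any tree decomposition puts a clique entirely inside one bag — forcing width ≥ 3. Combining the bounds, tw(G) = 3.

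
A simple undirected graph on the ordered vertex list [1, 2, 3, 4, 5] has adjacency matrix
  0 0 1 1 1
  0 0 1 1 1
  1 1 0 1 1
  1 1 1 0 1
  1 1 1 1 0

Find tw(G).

3

A width-3 tree decomposition is:
Bags: B1 = {2, 3, 4, 5}  B2 = {1, 3, 4, 5}
Tree: B1–B2
Every bag has size at most 4, so the width is 4 − 1 = 3 and tw(G) ≤ 3. For the lower bound, the 4 vertices {1, 3, 4, 5} are pairwise adjacent, and any tree decomposition puts a clique entirely inside one bag — forcing width ≥ 3. Therefore the treewidth is 3.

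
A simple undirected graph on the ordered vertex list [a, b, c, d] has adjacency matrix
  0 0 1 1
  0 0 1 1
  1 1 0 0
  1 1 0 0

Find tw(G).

2

A width-2 tree decomposition is:
Bags: B1 = {a, c, d}  B2 = {b, c, d}
Tree: B1–B2
Every bag has size at most 3, so the width is 3 − 1 = 2 and tw(G) ≤ 2. For the lower bound, G contains the cycle d–a–c–b–d, so G is not a forest; only forests have treewidth ≤ 1, hence tw(G) ≥ 2. Combining the bounds, tw(G) = 2.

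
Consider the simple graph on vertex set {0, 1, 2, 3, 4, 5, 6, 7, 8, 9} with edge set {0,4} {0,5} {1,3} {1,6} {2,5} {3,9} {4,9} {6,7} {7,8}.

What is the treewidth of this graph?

1

A width-1 tree decomposition is:
Bags: B1 = {7, 8}  B2 = {6, 7}  B3 = {1, 6}  B4 = {1, 3}  B5 = {3, 9}  B6 = {4, 9}  B7 = {0, 4}  B8 = {0, 5}  B9 = {2, 5}
Tree: B1–B2, B2–B3, B3–B4, B4–B5, B5–B6, B6–B7, B7–B8, B8–B9
Each bag holds 2 vertices, so the decomposition has width 1, which upper-bounds the treewidth. Since G has at least one edge (e.g. 8–7), it is not an edgeless graph, so tw(G) ≥ 1. Combining the bounds, tw(G) = 1.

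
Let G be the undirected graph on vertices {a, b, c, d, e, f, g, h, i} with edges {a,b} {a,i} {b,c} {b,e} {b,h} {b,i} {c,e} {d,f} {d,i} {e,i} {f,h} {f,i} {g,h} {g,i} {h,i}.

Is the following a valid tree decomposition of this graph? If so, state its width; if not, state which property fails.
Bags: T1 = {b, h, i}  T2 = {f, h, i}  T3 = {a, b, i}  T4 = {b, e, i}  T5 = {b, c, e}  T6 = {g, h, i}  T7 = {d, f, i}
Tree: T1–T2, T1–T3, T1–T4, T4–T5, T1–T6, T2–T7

Checking the three conditions: (i) the bags cover all of {a, b, c, d, e, f, g, h, i}; (ii) for each edge, some bag contains both endpoints; (iii) the bags containing any fixed vertex form a subtree. All hold, so the decomposition is valid with width 3 − 1 = 2.

Yes; width 2.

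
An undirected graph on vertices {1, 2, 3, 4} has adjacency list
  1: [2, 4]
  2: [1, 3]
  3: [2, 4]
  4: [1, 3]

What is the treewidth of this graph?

A width-2 tree decomposition is:
Bags: B1 = {1, 2, 4}  B2 = {2, 3, 4}
Tree: B1–B2
Each bag holds 3 vertices, so the decomposition has width 2, which upper-bounds the treewidth. For the lower bound, G contains the cycle 4–1–2–3–4, so G is not a forest; only forests have treewidth ≤ 1, hence tw(G) ≥ 2. Hence tw(G) = 2 exactly.

2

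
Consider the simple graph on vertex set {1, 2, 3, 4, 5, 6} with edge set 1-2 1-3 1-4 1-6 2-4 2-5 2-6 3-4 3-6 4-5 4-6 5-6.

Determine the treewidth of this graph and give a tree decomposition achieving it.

Treewidth 3.
One optimal decomposition is:
Bags: B1 = {1, 2, 4, 6}  B2 = {1, 3, 4, 6}  B3 = {2, 4, 5, 6}
Tree: B1–B2, B1–B3

The largest bag has 4 vertices, giving width 3; this decomposition certifies tw(G) ≤ 3. For the lower bound, the 4 vertices {1, 2, 4, 6} are pairwise adjacent, and any tree decomposition puts a clique entirely inside one bag — forcing width ≥ 3. Therefore the treewidth is 3.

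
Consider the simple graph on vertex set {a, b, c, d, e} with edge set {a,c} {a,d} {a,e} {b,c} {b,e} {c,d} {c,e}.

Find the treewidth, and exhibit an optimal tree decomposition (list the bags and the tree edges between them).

Treewidth 2.
Bags: B1 = {a, c, d}  B2 = {a, c, e}  B3 = {b, c, e}
Tree: B1–B2, B2–B3

The largest bag has 3 vertices, giving width 2; this decomposition certifies tw(G) ≤ 2. On the other hand G contains the 3-clique {a, c, d}. A clique must lie in a single bag of any decomposition, so no decomposition can have width below 2. Hence tw(G) = 2 exactly.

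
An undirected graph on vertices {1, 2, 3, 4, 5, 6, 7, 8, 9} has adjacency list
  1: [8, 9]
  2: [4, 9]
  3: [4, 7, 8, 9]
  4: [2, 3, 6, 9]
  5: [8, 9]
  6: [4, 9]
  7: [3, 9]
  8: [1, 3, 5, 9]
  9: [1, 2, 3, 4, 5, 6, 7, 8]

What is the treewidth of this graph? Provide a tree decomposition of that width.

Each bag holds 3 vertices, so the decomposition has width 2, which upper-bounds the treewidth. Conversely, {1, 8, 9} is a clique of size 3, and the vertices of any clique must share a bag in every tree decomposition; so some bag has ≥ 3 vertices and tw(G) ≥ 2. Combining the bounds, tw(G) = 2.

Treewidth 2.
One such decomposition:
Bags: B1 = {3, 7, 9}  B2 = {3, 4, 9}  B3 = {3, 8, 9}  B4 = {1, 8, 9}  B5 = {5, 8, 9}  B6 = {4, 6, 9}  B7 = {2, 4, 9}
Tree: B1–B2, B2–B3, B3–B4, B3–B5, B2–B6, B2–B7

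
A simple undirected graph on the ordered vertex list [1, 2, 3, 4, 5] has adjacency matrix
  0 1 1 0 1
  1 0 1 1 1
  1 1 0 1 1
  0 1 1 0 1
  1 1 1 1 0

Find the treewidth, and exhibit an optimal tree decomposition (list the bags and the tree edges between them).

Each bag holds 4 vertices, so the decomposition has width 3, which upper-bounds the treewidth. Conversely, {1, 2, 3, 5} is a clique of size 4, and the vertices of any clique must share a bag in every tree decomposition; so some bag has ≥ 4 vertices and tw(G) ≥ 3. Combining the bounds, tw(G) = 3.

Treewidth 3.
Bags: B1 = {2, 3, 4, 5}  B2 = {1, 2, 3, 5}
Tree: B1–B2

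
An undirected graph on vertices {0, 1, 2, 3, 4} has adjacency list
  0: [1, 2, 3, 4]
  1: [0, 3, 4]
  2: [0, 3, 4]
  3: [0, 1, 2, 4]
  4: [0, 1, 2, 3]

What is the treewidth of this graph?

3

A width-3 tree decomposition is:
Bags: B1 = {0, 1, 3, 4}  B2 = {0, 2, 3, 4}
Tree: B1–B2
Every bag has size at most 4, so the width is 4 − 1 = 3 and tw(G) ≤ 3. Conversely, {0, 1, 3, 4} is a clique of size 4, and the vertices of any clique must share a bag in every tree decomposition; so some bag has ≥ 4 vertices and tw(G) ≥ 3. Hence tw(G) = 3 exactly.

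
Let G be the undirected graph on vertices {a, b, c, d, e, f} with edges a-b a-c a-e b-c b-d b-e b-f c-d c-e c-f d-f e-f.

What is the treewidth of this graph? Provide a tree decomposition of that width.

Treewidth 3.
One such decomposition:
Bags: B1 = {b, c, e, f}  B2 = {a, b, c, e}  B3 = {b, c, d, f}
Tree: B1–B2, B1–B3

The largest bag has 4 vertices, giving width 3; this decomposition certifies tw(G) ≤ 3. On the other hand G contains the 4-clique {b, c, d, f}. A clique must lie in a single bag of any decomposition, so no decomposition can have width below 3. Combining the bounds, tw(G) = 3.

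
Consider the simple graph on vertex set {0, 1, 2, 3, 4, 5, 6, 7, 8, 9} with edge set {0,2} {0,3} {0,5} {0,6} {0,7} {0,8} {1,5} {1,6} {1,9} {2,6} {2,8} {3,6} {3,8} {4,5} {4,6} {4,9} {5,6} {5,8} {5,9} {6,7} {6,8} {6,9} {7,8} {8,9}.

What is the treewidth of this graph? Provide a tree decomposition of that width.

The largest bag has 4 vertices, giving width 3; this decomposition certifies tw(G) ≤ 3. Conversely, {0, 2, 6, 8} is a clique of size 4, and the vertices of any clique must share a bag in every tree decomposition; so some bag has ≥ 4 vertices and tw(G) ≥ 3. Combining the bounds, tw(G) = 3.

Treewidth 3.
One optimal decomposition is:
Bags: B1 = {0, 5, 6, 8}  B2 = {0, 3, 6, 8}  B3 = {0, 6, 7, 8}  B4 = {5, 6, 8, 9}  B5 = {0, 2, 6, 8}  B6 = {4, 5, 6, 9}  B7 = {1, 5, 6, 9}
Tree: B1–B2, B1–B3, B1–B4, B1–B5, B4–B6, B4–B7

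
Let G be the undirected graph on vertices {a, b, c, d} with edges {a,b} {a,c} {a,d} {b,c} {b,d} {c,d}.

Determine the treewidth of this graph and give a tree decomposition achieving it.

Treewidth 3.
Bags: B1 = {a, b, c, d}
Tree: (single bag)

A single bag containing all 4 vertices is trivially a valid decomposition of width 3. On the other hand G contains the 4-clique {a, b, c, d}. A clique must lie in a single bag of any decomposition, so no decomposition can have width below 3. The upper and lower bounds meet at 3, so that is the treewidth.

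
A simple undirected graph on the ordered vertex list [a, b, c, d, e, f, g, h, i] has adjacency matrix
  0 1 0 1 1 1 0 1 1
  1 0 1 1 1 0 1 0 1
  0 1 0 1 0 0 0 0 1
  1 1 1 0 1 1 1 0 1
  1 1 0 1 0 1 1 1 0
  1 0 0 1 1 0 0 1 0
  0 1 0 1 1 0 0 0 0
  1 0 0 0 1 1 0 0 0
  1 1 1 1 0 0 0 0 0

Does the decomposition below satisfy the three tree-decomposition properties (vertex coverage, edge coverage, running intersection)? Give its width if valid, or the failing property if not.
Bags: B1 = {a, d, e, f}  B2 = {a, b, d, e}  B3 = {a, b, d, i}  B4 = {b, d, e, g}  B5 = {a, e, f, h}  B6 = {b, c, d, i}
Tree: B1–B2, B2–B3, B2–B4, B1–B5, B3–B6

Vertex coverage: the bags together contain {a, b, c, d, e, f, g, h, i}, the full vertex set. Edge coverage: each edge of G has both endpoints in at least one bag. Running intersection: for every vertex, the bags containing it form a connected subtree. All three properties hold, so this is a valid tree decomposition of width max|bag| − 1 = 3, and hence tw(G) ≤ 3.

Yes; width 3.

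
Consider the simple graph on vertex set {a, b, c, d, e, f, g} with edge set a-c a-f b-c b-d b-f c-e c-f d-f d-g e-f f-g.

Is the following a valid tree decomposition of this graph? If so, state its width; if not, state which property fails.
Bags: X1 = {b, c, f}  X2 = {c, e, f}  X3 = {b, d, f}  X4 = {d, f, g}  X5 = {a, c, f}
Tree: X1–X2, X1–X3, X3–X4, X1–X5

Yes; width 2.

Every vertex of G appears in some bag (union = {a, b, c, d, e, f, g}); every edge is covered by a bag; and for each vertex v the set of bags containing v is connected in the bag tree. The decomposition is therefore valid. The largest bag has 3 vertices, so the width is 2.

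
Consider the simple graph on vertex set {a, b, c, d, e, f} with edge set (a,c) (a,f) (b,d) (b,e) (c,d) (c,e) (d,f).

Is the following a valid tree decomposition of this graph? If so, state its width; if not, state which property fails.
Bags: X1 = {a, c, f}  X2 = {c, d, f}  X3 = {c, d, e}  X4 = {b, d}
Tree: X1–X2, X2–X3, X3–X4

No — edge (e,b) lies in no bag.

A tree decomposition must satisfy three properties: every vertex lies in some bag; for every edge, both endpoints lie together in some bag; and for every vertex, the bags containing it form a connected subtree. Here edge (e,b) lies in no bag, so the decomposition is invalid.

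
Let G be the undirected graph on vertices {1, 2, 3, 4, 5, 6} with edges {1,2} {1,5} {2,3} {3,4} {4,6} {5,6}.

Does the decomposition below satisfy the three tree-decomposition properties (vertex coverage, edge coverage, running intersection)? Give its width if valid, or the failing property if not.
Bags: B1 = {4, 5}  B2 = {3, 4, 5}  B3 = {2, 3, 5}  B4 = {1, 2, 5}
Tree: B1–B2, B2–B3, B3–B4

No — vertex 6 appears in no bag.

A tree decomposition must satisfy three properties: every vertex lies in some bag; for every edge, both endpoints lie together in some bag; and for every vertex, the bags containing it form a connected subtree. Here vertex 6 appears in no bag, so the decomposition is invalid.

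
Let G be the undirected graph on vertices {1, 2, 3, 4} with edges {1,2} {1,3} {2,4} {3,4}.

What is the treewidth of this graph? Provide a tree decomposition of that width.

Every bag has size at most 3, so the width is 3 − 1 = 2 and tw(G) ≤ 2. For the lower bound, G contains the cycle 4–2–1–3–4, so G is not a forest; only forests have treewidth ≤ 1, hence tw(G) ≥ 2. Combining the bounds, tw(G) = 2.

Treewidth 2.
One optimal decomposition is:
Bags: B1 = {1, 2, 4}  B2 = {1, 3, 4}
Tree: B1–B2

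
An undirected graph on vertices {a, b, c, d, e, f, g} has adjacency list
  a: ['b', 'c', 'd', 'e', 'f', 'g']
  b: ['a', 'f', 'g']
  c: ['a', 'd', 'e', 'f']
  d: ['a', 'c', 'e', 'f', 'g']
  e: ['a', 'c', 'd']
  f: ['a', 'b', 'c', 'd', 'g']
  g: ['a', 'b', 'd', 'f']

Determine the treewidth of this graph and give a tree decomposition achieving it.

The largest bag has 4 vertices, giving width 3; this decomposition certifies tw(G) ≤ 3. On the other hand G contains the 4-clique {a, d, f, g}. A clique must lie in a single bag of any decomposition, so no decomposition can have width below 3. Therefore the treewidth is 3.

Treewidth 3.
One optimal decomposition is:
Bags: B1 = {a, c, d, f}  B2 = {a, d, f, g}  B3 = {a, c, d, e}  B4 = {a, b, f, g}
Tree: B1–B2, B1–B3, B2–B4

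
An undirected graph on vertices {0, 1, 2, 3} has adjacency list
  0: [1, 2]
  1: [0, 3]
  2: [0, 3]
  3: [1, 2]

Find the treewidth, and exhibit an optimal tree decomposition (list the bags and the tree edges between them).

Treewidth 2.
Bags: B1 = {1, 2, 3}  B2 = {0, 1, 2}
Tree: B1–B2

Every bag has size at most 3, so the width is 3 − 1 = 2 and tw(G) ≤ 2. Since 2–3–1–0–2 is a cycle in G, G is not acyclic. Forests are exactly the graphs of treewidth ≤ 1, so tw(G) ≥ 2. Hence tw(G) = 2 exactly.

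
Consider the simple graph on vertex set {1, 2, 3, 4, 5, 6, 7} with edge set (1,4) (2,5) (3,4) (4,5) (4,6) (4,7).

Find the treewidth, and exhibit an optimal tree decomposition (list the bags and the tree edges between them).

The largest bag has 2 vertices, giving width 1; this decomposition certifies tw(G) ≤ 1. G has an edge, so its treewidth is at least 1. Therefore the treewidth is 1.

Treewidth 1.
One such decomposition:
Bags: B1 = {1, 4}  B2 = {4, 6}  B3 = {4, 5}  B4 = {2, 5}  B5 = {3, 4}  B6 = {4, 7}
Tree: B1–B2, B1–B3, B3–B4, B1–B5, B2–B6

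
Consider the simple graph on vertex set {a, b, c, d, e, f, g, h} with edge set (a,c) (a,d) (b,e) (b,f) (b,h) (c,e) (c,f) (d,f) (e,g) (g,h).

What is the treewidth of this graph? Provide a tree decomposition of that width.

The largest bag has 3 vertices, giving width 2; this decomposition certifies tw(G) ≤ 2. The edges g–h–b–e–g form a cycle, so G is not a tree and its treewidth is at least 2. Hence tw(G) = 2 exactly.

Treewidth 2.
One optimal decomposition is:
Bags: B1 = {e, g, h}  B2 = {b, e, h}  B3 = {b, c, e}  B4 = {b, c, f}  B5 = {a, c, f}  B6 = {a, d, f}
Tree: B1–B2, B2–B3, B3–B4, B4–B5, B5–B6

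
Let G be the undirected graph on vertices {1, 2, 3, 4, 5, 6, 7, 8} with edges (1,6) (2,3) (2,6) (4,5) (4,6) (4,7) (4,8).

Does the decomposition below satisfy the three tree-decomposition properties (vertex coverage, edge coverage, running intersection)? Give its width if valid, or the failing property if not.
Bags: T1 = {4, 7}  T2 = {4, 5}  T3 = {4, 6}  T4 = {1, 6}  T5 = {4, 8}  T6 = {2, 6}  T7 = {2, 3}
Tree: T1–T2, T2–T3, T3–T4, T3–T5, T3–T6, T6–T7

Every vertex of G appears in some bag (union = {1, 2, 3, 4, 5, 6, 7, 8}); every edge is covered by a bag; and for each vertex v the set of bags containing v is connected in the bag tree. The decomposition is therefore valid. The largest bag has 2 vertices, so the width is 1.

Yes; width 1.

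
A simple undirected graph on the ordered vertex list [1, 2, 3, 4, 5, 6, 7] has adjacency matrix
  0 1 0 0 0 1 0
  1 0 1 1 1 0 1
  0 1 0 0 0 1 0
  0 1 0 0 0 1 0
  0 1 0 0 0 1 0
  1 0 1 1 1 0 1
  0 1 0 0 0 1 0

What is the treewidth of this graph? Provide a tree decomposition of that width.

The largest bag has 3 vertices, giving width 2; this decomposition certifies tw(G) ≤ 2. The edges 6–4–2–1–6 form a cycle, so G is not a tree and its treewidth is at least 2. Therefore the treewidth is 2.

Treewidth 2.
One such decomposition:
Bags: B1 = {2, 4, 6}  B2 = {1, 2, 6}  B3 = {2, 6, 7}  B4 = {2, 5, 6}  B5 = {2, 3, 6}
Tree: B1–B2, B2–B3, B3–B4, B4–B5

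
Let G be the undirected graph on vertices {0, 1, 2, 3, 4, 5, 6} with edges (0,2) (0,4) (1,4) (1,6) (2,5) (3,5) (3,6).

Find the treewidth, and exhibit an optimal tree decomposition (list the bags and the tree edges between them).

Every bag has size at most 3, so the width is 3 − 1 = 2 and tw(G) ≤ 2. For the lower bound, G contains the cycle 6–1–4–0–2–5–3–6, so G is not a forest; only forests have treewidth ≤ 1, hence tw(G) ≥ 2. Hence tw(G) = 2 exactly.

Treewidth 2.
Bags: B1 = {1, 4, 6}  B2 = {0, 4, 6}  B3 = {0, 2, 6}  B4 = {2, 5, 6}  B5 = {3, 5, 6}
Tree: B1–B2, B2–B3, B3–B4, B4–B5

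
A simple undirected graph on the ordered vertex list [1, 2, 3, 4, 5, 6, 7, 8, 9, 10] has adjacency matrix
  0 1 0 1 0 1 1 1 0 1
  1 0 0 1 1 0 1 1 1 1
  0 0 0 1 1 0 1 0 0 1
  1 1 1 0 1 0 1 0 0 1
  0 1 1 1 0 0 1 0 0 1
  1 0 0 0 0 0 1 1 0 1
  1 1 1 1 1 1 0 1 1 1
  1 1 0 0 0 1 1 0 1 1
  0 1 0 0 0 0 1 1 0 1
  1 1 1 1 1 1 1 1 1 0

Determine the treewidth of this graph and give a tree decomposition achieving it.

Each bag holds 5 vertices, so the decomposition has width 4, which upper-bounds the treewidth. On the other hand G contains the 5-clique {1, 2, 7, 8, 10}. A clique must lie in a single bag of any decomposition, so no decomposition can have width below 4. The upper and lower bounds meet at 4, so that is the treewidth.

Treewidth 4.
One optimal decomposition is:
Bags: B1 = {1, 2, 4, 7, 10}  B2 = {1, 2, 7, 8, 10}  B3 = {1, 6, 7, 8, 10}  B4 = {2, 7, 8, 9, 10}  B5 = {2, 4, 5, 7, 10}  B6 = {3, 4, 5, 7, 10}
Tree: B1–B2, B2–B3, B2–B4, B1–B5, B5–B6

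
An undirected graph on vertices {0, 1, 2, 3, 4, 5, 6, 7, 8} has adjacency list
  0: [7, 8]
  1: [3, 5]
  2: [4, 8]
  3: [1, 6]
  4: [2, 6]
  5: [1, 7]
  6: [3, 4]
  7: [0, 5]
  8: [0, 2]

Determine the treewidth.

2

A width-2 tree decomposition is:
Bags: B1 = {1, 3, 5}  B2 = {3, 5, 6}  B3 = {4, 5, 6}  B4 = {2, 4, 5}  B5 = {2, 5, 8}  B6 = {0, 5, 8}  B7 = {0, 5, 7}
Tree: B1–B2, B2–B3, B3–B4, B4–B5, B5–B6, B6–B7
Every bag has size at most 3, so the width is 3 − 1 = 2 and tw(G) ≤ 2. The edges 5–1–3–6–4–2–8–0–7–5 form a cycle, so G is not a tree and its treewidth is at least 2. Combining the bounds, tw(G) = 2.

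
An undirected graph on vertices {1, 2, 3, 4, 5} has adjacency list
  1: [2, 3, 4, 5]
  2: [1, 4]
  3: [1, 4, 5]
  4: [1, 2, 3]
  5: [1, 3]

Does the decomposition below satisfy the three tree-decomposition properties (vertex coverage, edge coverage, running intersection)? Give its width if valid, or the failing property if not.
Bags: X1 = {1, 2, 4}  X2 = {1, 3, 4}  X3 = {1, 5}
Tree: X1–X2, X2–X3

No — edge (3,5) lies in no bag.

A tree decomposition must satisfy three properties: every vertex lies in some bag; for every edge, both endpoints lie together in some bag; and for every vertex, the bags containing it form a connected subtree. Here edge (3,5) lies in no bag, so the decomposition is invalid.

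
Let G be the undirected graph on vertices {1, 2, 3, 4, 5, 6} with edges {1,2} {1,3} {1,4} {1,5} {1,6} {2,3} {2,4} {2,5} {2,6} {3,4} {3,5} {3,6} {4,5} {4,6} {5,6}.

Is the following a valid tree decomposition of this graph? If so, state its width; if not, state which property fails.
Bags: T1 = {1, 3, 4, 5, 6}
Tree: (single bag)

A tree decomposition must satisfy three properties: every vertex lies in some bag; for every edge, both endpoints lie together in some bag; and for every vertex, the bags containing it form a connected subtree. Here vertex 2 appears in no bag, so the decomposition is invalid.

No — vertex 2 appears in no bag.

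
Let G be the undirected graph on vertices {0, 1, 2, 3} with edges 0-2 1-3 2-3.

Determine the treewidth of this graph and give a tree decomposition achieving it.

Treewidth 1.
One such decomposition:
Bags: B1 = {0, 2}  B2 = {2, 3}  B3 = {1, 3}
Tree: B1–B2, B2–B3

Every bag has size at most 2, so the width is 2 − 1 = 1 and tw(G) ≤ 1. Any graph with an edge has treewidth ≥ 1, and G has the edge 0–2. Combining the bounds, tw(G) = 1.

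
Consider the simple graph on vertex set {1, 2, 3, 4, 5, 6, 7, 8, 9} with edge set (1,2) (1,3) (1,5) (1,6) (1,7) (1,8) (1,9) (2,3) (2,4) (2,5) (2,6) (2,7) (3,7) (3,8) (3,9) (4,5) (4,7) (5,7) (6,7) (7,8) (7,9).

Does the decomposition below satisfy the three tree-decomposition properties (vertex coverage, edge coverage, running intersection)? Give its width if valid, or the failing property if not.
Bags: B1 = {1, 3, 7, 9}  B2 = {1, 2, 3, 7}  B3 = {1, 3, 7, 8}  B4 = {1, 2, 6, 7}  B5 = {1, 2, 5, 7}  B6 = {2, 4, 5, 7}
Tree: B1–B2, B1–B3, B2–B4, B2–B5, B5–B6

Yes; width 3.

Vertex coverage: the bags together contain {1, 2, 3, 4, 5, 6, 7, 8, 9}, the full vertex set. Edge coverage: each edge of G has both endpoints in at least one bag. Running intersection: for every vertex, the bags containing it form a connected subtree. All three properties hold, so this is a valid tree decomposition of width max|bag| − 1 = 3, and hence tw(G) ≤ 3.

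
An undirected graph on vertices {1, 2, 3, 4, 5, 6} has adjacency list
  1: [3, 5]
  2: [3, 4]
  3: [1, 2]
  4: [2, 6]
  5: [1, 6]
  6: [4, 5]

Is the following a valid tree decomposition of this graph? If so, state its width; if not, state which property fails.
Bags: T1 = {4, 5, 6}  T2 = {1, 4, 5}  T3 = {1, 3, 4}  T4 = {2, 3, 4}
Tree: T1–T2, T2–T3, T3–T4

Checking the three conditions: (i) the bags cover all of {1, 2, 3, 4, 5, 6}; (ii) for each edge, some bag contains both endpoints; (iii) the bags containing any fixed vertex form a subtree. All hold, so the decomposition is valid with width 3 − 1 = 2.

Yes; width 2.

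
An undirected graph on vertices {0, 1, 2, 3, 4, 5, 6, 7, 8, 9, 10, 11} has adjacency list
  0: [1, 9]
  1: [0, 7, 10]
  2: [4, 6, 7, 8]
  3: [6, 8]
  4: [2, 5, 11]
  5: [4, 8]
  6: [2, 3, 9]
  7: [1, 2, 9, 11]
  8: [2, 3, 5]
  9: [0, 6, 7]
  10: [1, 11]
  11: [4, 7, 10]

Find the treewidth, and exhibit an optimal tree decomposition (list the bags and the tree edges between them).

Every bag has size at most 4, so the width is 4 − 1 = 3 and tw(G) ≤ 3. For the lower bound: the 4 vertex sets {3,5,8}, {6}, {2}, {4,7,9,11} are disjoint, each induces a connected subgraph, and every pair is joined by at least one edge of G. Contracting each set to a single vertex therefore yields K_{4} as a minor, and since treewidth is minor-monotone, tw(G) ≥ tw(K_{4}) = 3. Combining the bounds, tw(G) = 3.

Treewidth 3.
Bags: B1 = {3, 5, 6, 8}  B2 = {2, 5, 6, 8}  B3 = {2, 4, 5, 6}  B4 = {2, 4, 6, 9}  B5 = {2, 4, 7, 9}  B6 = {4, 7, 9, 11}  B7 = {0, 7, 9, 11}  B8 = {0, 1, 7, 11}  B9 = {0, 1, 10, 11}
Tree: B1–B2, B2–B3, B3–B4, B4–B5, B5–B6, B6–B7, B7–B8, B8–B9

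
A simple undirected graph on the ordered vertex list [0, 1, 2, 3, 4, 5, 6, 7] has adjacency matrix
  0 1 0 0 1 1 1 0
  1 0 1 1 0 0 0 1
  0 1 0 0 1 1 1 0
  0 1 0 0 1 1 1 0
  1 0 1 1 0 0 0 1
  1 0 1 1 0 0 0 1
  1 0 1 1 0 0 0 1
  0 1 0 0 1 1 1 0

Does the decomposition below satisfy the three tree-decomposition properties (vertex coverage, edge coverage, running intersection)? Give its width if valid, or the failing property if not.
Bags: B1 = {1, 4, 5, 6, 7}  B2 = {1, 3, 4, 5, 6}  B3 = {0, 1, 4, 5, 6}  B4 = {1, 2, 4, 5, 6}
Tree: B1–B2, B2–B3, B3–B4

Yes; width 4.

Every vertex of G appears in some bag (union = {0, 1, 2, 3, 4, 5, 6, 7}); every edge is covered by a bag; and for each vertex v the set of bags containing v is connected in the bag tree. The decomposition is therefore valid. The largest bag has 5 vertices, so the width is 4.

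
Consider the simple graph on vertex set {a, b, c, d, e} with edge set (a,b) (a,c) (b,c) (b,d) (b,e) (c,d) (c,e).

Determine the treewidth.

A width-2 tree decomposition is:
Bags: B1 = {b, c, e}  B2 = {b, c, d}  B3 = {a, b, c}
Tree: B1–B2, B2–B3
Each bag holds 3 vertices, so the decomposition has width 2, which upper-bounds the treewidth. Conversely, {b, c, d} is a clique of size 3, and the vertices of any clique must share a bag in every tree decomposition; so some bag has ≥ 3 vertices and tw(G) ≥ 2. Hence tw(G) = 2 exactly.

2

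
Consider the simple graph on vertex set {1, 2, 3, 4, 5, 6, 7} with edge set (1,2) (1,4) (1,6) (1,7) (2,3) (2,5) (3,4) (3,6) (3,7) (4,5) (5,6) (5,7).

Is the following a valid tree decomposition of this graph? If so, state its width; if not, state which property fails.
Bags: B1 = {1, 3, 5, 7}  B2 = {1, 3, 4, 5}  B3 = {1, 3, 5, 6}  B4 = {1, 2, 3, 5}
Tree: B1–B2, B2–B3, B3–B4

Vertex coverage: the bags together contain {1, 2, 3, 4, 5, 6, 7}, the full vertex set. Edge coverage: each edge of G has both endpoints in at least one bag. Running intersection: for every vertex, the bags containing it form a connected subtree. All three properties hold, so this is a valid tree decomposition of width max|bag| − 1 = 3, and hence tw(G) ≤ 3.

Yes; width 3.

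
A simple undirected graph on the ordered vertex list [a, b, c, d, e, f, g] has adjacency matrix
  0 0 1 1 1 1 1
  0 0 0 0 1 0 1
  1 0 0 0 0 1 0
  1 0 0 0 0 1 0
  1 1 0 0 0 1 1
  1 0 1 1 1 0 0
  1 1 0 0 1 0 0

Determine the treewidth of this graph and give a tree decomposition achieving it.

The largest bag has 3 vertices, giving width 2; this decomposition certifies tw(G) ≤ 2. Conversely, {a, e, g} is a clique of size 3, and the vertices of any clique must share a bag in every tree decomposition; so some bag has ≥ 3 vertices and tw(G) ≥ 2. Hence tw(G) = 2 exactly.

Treewidth 2.
One optimal decomposition is:
Bags: B1 = {a, e, f}  B2 = {a, d, f}  B3 = {a, e, g}  B4 = {a, c, f}  B5 = {b, e, g}
Tree: B1–B2, B1–B3, B1–B4, B3–B5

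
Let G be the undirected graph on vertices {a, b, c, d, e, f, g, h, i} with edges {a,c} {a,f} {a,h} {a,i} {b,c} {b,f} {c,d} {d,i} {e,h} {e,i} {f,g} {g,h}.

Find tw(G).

3

A width-3 tree decomposition is:
Bags: B1 = {e, f, g, h}  B2 = {a, e, f, h}  B3 = {a, e, f, i}  B4 = {a, b, f, i}  B5 = {a, b, c, i}  B6 = {b, c, d, i}
Tree: B1–B2, B2–B3, B3–B4, B4–B5, B5–B6
The largest bag has 4 vertices, giving width 3; this decomposition certifies tw(G) ≤ 3. For the lower bound: the 4 vertex sets {e,g,h}, {f}, {a}, {b,c,d,i} are disjoint, each induces a connected subgraph, and every pair is joined by at least one edge of G. Contracting each set to a single vertex therefore yields K_{4} as a minor, and since treewidth is minor-monotone, tw(G) ≥ tw(K_{4}) = 3. The upper and lower bounds meet at 3, so that is the treewidth.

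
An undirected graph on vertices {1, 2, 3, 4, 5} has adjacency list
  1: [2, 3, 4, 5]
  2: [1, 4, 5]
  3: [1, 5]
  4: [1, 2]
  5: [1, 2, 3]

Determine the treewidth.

A width-2 tree decomposition is:
Bags: B1 = {1, 2, 5}  B2 = {1, 3, 5}  B3 = {1, 2, 4}
Tree: B1–B2, B1–B3
The largest bag has 3 vertices, giving width 2; this decomposition certifies tw(G) ≤ 2. Conversely, {1, 2, 4} is a clique of size 3, and the vertices of any clique must share a bag in every tree decomposition; so some bag has ≥ 3 vertices and tw(G) ≥ 2. Therefore the treewidth is 2.

2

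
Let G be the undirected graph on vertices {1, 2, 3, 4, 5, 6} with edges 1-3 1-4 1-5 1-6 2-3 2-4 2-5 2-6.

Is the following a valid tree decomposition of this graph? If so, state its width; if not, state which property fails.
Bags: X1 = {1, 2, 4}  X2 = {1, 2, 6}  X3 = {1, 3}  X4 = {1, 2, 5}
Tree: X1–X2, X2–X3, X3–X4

No — edge (2,3) lies in no bag.

A tree decomposition must satisfy three properties: every vertex lies in some bag; for every edge, both endpoints lie together in some bag; and for every vertex, the bags containing it form a connected subtree. Here edge (2,3) lies in no bag, so the decomposition is invalid.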